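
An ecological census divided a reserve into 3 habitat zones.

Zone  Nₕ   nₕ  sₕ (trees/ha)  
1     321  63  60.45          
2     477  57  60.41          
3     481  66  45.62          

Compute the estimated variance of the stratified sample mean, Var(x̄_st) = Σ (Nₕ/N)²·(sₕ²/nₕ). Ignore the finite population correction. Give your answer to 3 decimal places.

17.018

N = 1279; Wₕ = Nₕ/N.
zone 1: (321/1279)²·60.45²/63 = 3.653600
zone 2: (477/1279)²·60.41²/57 = 8.905094
zone 3: (481/1279)²·45.62²/66 = 4.459803
Sum = 17.018497 → 17.018.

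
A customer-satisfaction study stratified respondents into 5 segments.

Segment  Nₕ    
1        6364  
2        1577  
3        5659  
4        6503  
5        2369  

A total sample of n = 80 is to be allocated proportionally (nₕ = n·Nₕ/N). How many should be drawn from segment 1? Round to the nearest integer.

23

Share of segment 1 = 6364/22472 = 0.28320.
Allocate 80 × 0.28320 = 22.656... → 23.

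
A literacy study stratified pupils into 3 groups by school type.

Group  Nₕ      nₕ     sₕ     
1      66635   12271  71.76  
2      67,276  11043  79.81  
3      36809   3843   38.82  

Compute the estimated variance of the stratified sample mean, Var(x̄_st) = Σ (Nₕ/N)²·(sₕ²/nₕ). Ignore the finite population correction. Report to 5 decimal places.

0.17174

N = 170720. Term for each stratum: Wₕ²sₕ²/nₕ.
Var(x̄_st) = 0.06393238 + 0.08957340 + 0.01822972 = 0.17173550 → 0.17174.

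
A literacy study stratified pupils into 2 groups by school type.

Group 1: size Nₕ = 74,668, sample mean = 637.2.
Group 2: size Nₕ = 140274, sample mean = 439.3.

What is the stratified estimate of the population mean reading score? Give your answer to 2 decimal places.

N = 74668 + 140274 = 214942.
Overall mean = Σ (Nₕ/N)·x̄ₕ — weight by population share, not a simple average.
Σ Nₕx̄ₕ = 74668·637.2 + 140274·439.3 = 47578449.6 + 61622368.2 = 109200817.8.
Divide by N: 109200817.8 / 214942 = 508.0478... → 508.05.

508.05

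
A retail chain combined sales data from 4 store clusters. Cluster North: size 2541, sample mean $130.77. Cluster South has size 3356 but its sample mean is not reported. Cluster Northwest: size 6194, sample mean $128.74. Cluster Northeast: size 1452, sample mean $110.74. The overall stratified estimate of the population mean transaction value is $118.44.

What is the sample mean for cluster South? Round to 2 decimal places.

93.43

N = 2541 + 3356 + 6194 + 1452 = 13543.
Overall total = μ·N = 118.44·13543 = 1604032.92.
Subtract the known strata: 2541·130.77 + 6194·128.74 + 1452·110.74 = 1290496.61.
Remaining total for cluster South: 1604032.92 − 1290496.61 = 313536.31.
Divide by its size: 313536.31 / 3356 = 93.4256... → 93.43.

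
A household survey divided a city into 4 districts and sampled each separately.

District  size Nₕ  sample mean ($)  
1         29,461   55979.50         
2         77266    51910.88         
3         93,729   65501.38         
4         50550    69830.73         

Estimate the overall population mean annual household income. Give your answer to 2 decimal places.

61072.17

N = 29461 + 77266 + 93729 + 50550 = 251006.
The stratified mean weights each stratum mean by its population share Nₕ/N.
Σ Nₕx̄ₕ = 29461·55979.50 + 77266·51910.88 + 93729·65501.38 + 50550·69830.73 = 1649212049.5 + 4010946054.08 + 6139378846.02 + 3529943401.5 = 15329480351.1.
Divide by N: 15329480351.1 / 251006 = 61072.1670... → 61072.17.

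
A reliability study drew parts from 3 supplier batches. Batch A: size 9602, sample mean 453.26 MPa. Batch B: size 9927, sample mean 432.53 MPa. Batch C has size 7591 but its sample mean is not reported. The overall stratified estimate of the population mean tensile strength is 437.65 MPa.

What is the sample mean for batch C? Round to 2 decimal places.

424.60

Σ Nₕx̄ₕ = N·μ, so 7591·x̄_C = 27120·437.65 − (9602·453.26 + 9927·432.53).
= 11869068 − 8645927.83 = 3223140.17.
x̄_C = 3223140.17 / 7591 = 424.6002... → 424.60.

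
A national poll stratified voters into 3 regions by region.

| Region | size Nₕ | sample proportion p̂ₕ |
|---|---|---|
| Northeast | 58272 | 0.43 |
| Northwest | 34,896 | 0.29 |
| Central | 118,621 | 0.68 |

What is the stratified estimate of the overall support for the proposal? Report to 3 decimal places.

N = 58272 + 34896 + 118621 = 211789.
Overall proportion = Σ (Nₕ/N)·p̂ₕ.
Σ Nₕp̂ₕ = 25056.96 + 10119.84 + 80662.28 = 115839.08.
115839.08 / 211789 = 0.54696... → 0.547.

0.547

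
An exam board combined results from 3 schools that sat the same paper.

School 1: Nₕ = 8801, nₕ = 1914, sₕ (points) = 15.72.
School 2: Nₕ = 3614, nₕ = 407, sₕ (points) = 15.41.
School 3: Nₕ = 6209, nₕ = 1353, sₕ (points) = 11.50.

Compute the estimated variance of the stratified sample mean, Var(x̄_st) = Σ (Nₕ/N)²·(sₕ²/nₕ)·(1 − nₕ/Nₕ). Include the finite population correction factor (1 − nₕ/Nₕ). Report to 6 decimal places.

N = 18624. Term for each stratum: Wₕ²sₕ²/nₕ·(1−nₕ/Nₕ).
Var(x̄_st) = 0.022562090 + 0.019496293 + 0.008496739 = 0.050555123 → 0.050555.

0.050555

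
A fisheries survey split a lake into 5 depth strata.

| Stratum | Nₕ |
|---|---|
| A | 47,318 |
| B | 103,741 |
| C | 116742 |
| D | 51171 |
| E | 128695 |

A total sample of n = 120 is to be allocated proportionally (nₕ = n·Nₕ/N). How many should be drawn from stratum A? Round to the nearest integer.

N = 47318 + 103741 + 116742 + 51171 + 128695 = 447667.
n_A = 120·47318/447667 = 12.684... → 13.

13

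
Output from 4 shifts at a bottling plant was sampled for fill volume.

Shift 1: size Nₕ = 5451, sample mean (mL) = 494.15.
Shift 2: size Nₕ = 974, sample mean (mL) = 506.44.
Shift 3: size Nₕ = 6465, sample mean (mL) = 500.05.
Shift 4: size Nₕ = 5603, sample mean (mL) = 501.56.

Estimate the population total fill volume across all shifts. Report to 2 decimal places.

Estimate total by summing Nₕ·x̄ₕ over strata.
5451·494.15 + 974·506.44 + 6465·500.05 + 5603·501.56 = 2693611.65 + 493272.56 + 3232823.25 + 2810240.68 = 9229948.14.

9229948.14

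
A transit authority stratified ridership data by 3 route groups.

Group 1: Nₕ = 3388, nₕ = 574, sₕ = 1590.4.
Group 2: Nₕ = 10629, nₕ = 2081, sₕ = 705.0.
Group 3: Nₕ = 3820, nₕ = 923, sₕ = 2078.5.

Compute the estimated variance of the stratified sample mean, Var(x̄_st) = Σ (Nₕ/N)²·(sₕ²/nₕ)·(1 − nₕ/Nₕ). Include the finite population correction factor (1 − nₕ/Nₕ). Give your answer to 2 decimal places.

N = 17837. Term for each stratum: Wₕ²sₕ²/nₕ·(1−nₕ/Nₕ).
Var(x̄_st) = 132.04584 + 68.20551 + 162.80457 = 363.05591 → 363.06.

363.06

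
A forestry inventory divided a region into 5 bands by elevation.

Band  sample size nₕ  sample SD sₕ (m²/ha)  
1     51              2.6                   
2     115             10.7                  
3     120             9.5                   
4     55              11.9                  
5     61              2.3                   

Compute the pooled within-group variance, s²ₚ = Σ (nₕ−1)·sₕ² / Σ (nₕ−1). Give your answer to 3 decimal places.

80.841

Degrees of freedom: 50 + 114 + 119 + 54 + 60 = 397.
Σ(nₕ−1)sₕ² = 50·6.76 + 114·114.49 + 119·90.25 + 54·141.61 + 60·5.29 = 32093.95.
s²ₚ = 32093.95 / 397 = 80.84118... → 80.841.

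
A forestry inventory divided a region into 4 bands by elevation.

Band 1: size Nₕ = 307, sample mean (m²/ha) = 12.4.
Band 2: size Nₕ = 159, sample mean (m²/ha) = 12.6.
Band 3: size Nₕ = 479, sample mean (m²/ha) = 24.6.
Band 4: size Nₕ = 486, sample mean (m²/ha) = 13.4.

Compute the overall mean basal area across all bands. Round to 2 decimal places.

x̄_st = (Σ Nₕx̄ₕ) / (Σ Nₕ) = (307·12.4 + 159·12.6 + 479·24.6 + 486·13.4) / 1431
= 24106 / 1431 = 16.8456... → 16.85.

16.85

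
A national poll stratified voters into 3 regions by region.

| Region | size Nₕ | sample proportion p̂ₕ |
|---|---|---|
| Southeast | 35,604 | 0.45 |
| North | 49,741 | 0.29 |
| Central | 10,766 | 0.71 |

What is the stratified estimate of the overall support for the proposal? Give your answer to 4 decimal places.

N = 35604 + 49741 + 10766 = 96111.
Overall proportion = Σ (Nₕ/N)·p̂ₕ.
Σ Nₕp̂ₕ = 16021.8 + 14424.89 + 7643.86 = 38090.55.
38090.55 / 96111 = 0.396318... → 0.3963.

0.3963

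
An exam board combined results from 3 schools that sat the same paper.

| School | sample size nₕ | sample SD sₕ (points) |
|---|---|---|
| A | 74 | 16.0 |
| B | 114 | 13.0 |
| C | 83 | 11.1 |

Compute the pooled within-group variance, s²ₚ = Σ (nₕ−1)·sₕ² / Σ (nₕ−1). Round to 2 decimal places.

178.69

A: (74−1)·16.0² = 73·256 = 18688
B: (114−1)·13.0² = 113·169 = 19097
C: (83−1)·11.1² = 82·123.21 = 10103.22
Numerator = 47888.22; denominator = Σ(nₕ−1) = 268.
s²ₚ = 47888.22/268 = 178.6874... → 178.69.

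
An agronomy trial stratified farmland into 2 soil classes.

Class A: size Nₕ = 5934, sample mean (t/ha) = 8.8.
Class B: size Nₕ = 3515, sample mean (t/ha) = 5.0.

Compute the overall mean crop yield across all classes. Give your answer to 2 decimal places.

7.39

N = 5934 + 3515 = 9449.
The stratified mean weights each stratum mean by its population share Nₕ/N.
Σ Nₕx̄ₕ = 5934·8.8 + 3515·5.0 = 52219.2 + 17575 = 69794.2.
Divide by N: 69794.2 / 9449 = 7.3864... → 7.39.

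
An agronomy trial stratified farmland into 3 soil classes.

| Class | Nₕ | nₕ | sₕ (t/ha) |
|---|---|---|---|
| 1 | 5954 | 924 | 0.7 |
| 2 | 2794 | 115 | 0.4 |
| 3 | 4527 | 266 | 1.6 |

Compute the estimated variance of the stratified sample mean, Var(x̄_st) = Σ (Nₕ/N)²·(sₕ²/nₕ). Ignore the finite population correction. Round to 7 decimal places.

0.0012875

N = 13275. Term for each stratum: Wₕ²sₕ²/nₕ.
Var(x̄_st) = 0.0001066775 + 0.0000616319 + 0.0011192066 = 0.0012875160 → 0.0012875.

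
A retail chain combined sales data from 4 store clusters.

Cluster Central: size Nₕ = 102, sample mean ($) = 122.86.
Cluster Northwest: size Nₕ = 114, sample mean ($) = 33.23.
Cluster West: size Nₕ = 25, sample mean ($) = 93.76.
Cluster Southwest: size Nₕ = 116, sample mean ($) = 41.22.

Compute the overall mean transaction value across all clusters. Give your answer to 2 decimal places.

N = 357; weights Wₕ = Nₕ/N = (0.2857, 0.3193, 0.0700, 0.3249).
x̄_st = Σ Wₕ·x̄ₕ = 0.2857·122.86 + 0.3193·33.23 + 0.0700·93.76 + 0.3249·41.22 ≈ 65.6736...
→ 65.67.

65.67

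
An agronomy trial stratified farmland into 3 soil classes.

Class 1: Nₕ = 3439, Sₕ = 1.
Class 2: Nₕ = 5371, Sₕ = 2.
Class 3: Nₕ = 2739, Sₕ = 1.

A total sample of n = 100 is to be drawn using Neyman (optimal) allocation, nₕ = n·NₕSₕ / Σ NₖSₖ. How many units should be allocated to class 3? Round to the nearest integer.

1: NₕSₕ = 3439·1 = 3439
2: NₕSₕ = 5371·2 = 10742
3: NₕSₕ = 2739·1 = 2739
Σ NₕSₕ = 16920.
n_3 = 100·2739/16920 = 16.188... → 16.

16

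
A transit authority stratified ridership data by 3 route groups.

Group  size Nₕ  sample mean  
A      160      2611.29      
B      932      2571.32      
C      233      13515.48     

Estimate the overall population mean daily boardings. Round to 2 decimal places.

N = 160 + 932 + 233 = 1325.
Overall mean = Σ (Nₕ/N)·x̄ₕ — weight by population share, not a simple average.
Σ Nₕx̄ₕ = 160·2611.29 + 932·2571.32 + 233·13515.48 = 417806.4 + 2396470.24 + 3149106.84 = 5963383.48.
Divide by N: 5963383.48 / 1325 = 4500.6668... → 4500.67.

4500.67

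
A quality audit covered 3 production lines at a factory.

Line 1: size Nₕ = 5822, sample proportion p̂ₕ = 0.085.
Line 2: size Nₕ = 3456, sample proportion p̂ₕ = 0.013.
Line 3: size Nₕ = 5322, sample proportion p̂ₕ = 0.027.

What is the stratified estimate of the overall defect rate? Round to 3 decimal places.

0.047

Wₕ = Nₕ/N with N = 14600: 0.3988, 0.2367, 0.3645.
p̂_st = 0.3988·0.085 + 0.2367·0.013 + 0.3645·0.027 ≈ 0.04681... → 0.047.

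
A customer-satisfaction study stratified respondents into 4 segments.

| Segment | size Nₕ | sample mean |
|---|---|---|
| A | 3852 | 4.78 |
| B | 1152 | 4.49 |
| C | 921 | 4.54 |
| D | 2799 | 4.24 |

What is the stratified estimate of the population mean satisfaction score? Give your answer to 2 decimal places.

N = 8724; weights Wₕ = Nₕ/N = (0.4415, 0.1320, 0.1056, 0.3208).
x̄_st = Σ Wₕ·x̄ₕ = 0.4415·4.78 + 0.1320·4.49 + 0.1056·4.54 + 0.3208·4.24 ≈ 4.5431...
→ 4.54.

4.54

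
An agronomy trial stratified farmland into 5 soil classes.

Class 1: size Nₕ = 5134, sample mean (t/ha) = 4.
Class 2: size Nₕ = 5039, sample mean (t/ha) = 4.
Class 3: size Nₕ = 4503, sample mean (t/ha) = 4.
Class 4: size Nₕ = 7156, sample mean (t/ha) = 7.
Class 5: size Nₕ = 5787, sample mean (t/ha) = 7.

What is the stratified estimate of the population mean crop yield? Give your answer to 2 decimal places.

N = 5134 + 5039 + 4503 + 7156 + 5787 = 27619.
Overall mean = Σ (Nₕ/N)·x̄ₕ — weight by population share, not a simple average.
Σ Nₕx̄ₕ = 5134·4 + 5039·4 + 4503·4 + 7156·7 + 5787·7 = 20536 + 20156 + 18012 + 50092 + 40509 = 149305.
Divide by N: 149305 / 27619 = 5.4059... → 5.41.

5.41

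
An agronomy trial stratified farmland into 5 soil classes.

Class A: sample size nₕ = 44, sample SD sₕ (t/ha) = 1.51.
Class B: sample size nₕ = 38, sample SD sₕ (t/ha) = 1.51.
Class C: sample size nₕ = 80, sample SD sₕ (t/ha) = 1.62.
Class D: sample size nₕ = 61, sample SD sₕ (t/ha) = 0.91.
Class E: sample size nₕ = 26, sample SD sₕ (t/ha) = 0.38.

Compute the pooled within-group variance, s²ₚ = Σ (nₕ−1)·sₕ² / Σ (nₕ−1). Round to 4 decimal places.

1.8157

A: (44−1)·1.51² = 43·2.2801 = 98.0443
B: (38−1)·1.51² = 37·2.2801 = 84.3637
C: (80−1)·1.62² = 79·2.6244 = 207.3276
D: (61−1)·0.91² = 60·0.8281 = 49.686
E: (26−1)·0.38² = 25·0.1444 = 3.61
Numerator = 443.0316; denominator = Σ(nₕ−1) = 244.
s²ₚ = 443.0316/244 = 1.815703... → 1.8157.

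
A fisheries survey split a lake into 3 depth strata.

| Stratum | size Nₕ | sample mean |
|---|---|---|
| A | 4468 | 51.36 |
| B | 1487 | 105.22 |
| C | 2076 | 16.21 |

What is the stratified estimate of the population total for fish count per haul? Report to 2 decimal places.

419590.58

Population total = Σ Nₕ·x̄ₕ (each stratum's size times its mean).
4468·51.36 + 1487·105.22 + 2076·16.21 = 229476.48 + 156462.14 + 33651.96 = 419590.58.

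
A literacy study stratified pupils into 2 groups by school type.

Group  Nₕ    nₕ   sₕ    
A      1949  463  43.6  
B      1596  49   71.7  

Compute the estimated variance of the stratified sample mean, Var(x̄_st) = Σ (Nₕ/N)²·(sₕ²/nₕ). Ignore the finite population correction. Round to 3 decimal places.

22.507

N = 3545; Wₕ = Nₕ/N.
group A: (1949/3545)²·43.6²/463 = 1.241033
group B: (1596/3545)²·71.7²/49 = 21.265496
Sum = 22.506529 → 22.507.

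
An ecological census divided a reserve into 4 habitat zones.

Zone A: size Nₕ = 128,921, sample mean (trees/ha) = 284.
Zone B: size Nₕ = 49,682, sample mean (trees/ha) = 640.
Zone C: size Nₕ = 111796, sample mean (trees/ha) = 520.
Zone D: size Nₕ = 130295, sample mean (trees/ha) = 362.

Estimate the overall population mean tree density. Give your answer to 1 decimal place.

N = 128921 + 49682 + 111796 + 130295 = 420694.
Weight each subgroup mean by Nₕ/N and sum.
Σ Nₕx̄ₕ = 128921·284 + 49682·640 + 111796·520 + 130295·362 = 36613564 + 31796480 + 58133920 + 47166790 = 173710754.
Divide by N: 173710754 / 420694 = 412.915... → 412.9.

412.9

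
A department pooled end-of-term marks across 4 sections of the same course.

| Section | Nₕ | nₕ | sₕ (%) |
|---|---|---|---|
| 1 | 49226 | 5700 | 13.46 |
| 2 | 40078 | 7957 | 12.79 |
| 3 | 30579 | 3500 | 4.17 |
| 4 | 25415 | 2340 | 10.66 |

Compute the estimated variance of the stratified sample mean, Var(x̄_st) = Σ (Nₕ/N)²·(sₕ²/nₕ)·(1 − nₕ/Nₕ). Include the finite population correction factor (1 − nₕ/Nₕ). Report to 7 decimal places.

0.0060233

N = 145298. Term for each stratum: Wₕ²sₕ²/nₕ·(1−nₕ/Nₕ).
Var(x̄_st) = 0.0032258138 + 0.0012536247 + 0.0001948681 + 0.0013489974 = 0.0060233040 → 0.0060233.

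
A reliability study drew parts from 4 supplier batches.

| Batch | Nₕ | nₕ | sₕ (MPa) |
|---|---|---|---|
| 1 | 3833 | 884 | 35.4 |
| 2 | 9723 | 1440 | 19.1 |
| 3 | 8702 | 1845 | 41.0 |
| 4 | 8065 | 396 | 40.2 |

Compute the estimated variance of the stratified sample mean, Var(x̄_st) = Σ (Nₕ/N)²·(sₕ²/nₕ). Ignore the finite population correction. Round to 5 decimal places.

0.41242

N = 30323; Wₕ = Nₕ/N.
batch 1: (3833/30323)²·35.4²/884 = 0.02265101
batch 2: (9723/30323)²·19.1²/1440 = 0.02604717
batch 3: (8702/30323)²·41.0²/1845 = 0.07503522
batch 4: (8065/30323)²·40.2²/396 = 0.28868308
Sum = 0.41241648 → 0.41242.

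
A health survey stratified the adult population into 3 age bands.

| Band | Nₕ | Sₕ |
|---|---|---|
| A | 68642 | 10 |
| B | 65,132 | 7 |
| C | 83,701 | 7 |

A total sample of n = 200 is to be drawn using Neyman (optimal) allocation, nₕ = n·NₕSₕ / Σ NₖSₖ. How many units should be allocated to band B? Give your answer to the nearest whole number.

Σ NₕSₕ = 68642·10 + 65132·7 + 83701·7 = 1728251.
Share for B: 455924/1728251 = 0.26381.
n_B = 200 × 0.26381 = 52.761... → 53.

53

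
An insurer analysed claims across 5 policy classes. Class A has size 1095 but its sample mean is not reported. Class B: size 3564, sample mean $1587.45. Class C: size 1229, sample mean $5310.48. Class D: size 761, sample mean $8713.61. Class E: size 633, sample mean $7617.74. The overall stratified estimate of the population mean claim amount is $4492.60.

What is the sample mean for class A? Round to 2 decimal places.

Σ Nₕx̄ₕ = N·μ, so 1095·x̄_A = 7282·4492.60 − (3564·1587.45 + 1229·5310.48 + 761·8713.61 + 633·7617.74).
= 32715113.2 − 23637338.35 = 9077774.85.
x̄_A = 9077774.85 / 1095 = 8290.2053... → 8290.21.

8290.21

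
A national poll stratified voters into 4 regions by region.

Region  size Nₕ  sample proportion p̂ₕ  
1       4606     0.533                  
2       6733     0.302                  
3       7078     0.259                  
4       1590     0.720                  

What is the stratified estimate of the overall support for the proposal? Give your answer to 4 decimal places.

N = 4606 + 6733 + 7078 + 1590 = 20007.
Overall proportion = Σ (Nₕ/N)·p̂ₕ.
Σ Nₕp̂ₕ = 2454.998 + 2033.366 + 1833.202 + 1144.8 = 7466.366.
7466.366 / 20007 = 0.373188... → 0.3732.

0.3732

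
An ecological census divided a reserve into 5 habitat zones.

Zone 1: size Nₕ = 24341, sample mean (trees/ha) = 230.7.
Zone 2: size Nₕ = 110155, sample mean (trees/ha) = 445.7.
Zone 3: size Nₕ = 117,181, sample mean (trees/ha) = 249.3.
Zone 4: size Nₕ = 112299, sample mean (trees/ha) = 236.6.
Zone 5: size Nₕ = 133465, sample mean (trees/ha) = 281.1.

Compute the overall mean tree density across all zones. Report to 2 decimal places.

297.55

N = 497441; weights Wₕ = Nₕ/N = (0.0489, 0.2214, 0.2356, 0.2258, 0.2683).
x̄_st = Σ Wₕ·x̄ₕ = 0.0489·230.7 + 0.2214·445.7 + 0.2356·249.3 + 0.2258·236.6 + 0.2683·281.1 ≈ 297.5463...
→ 297.55.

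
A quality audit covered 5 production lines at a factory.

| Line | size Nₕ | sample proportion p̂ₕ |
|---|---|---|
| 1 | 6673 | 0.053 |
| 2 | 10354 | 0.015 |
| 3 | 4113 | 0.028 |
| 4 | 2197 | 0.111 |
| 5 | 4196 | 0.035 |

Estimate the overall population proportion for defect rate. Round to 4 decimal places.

N = 6673 + 10354 + 4113 + 2197 + 4196 = 27533.
Overall proportion = Σ (Nₕ/N)·p̂ₕ.
Σ Nₕp̂ₕ = 353.669 + 155.31 + 115.164 + 243.867 + 146.86 = 1014.87.
1014.87 / 27533 = 0.036860... → 0.0369.

0.0369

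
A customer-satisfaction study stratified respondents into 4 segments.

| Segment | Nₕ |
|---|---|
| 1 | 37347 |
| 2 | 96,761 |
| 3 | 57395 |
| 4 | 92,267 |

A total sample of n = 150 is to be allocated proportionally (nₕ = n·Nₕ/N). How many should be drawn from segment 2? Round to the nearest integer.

51

N = 37347 + 96761 + 57395 + 92267 = 283770.
n_2 = 150·96761/283770 = 51.148... → 51.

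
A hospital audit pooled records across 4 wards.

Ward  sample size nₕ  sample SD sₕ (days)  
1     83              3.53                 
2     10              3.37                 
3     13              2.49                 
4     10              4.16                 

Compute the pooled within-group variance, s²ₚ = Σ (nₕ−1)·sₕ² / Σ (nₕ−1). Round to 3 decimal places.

Degrees of freedom: 82 + 9 + 12 + 9 = 112.
Σ(nₕ−1)sₕ² = 82·12.4609 + 9·11.3569 + 12·6.2001 + 9·17.3056 = 1354.1575.
s²ₚ = 1354.1575 / 112 = 12.09069... → 12.091.

12.091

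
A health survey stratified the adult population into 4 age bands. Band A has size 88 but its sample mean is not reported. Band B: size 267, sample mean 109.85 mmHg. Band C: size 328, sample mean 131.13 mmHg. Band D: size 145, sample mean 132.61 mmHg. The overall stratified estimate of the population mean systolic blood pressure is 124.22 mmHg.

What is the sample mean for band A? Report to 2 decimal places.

128.24

N = 88 + 267 + 328 + 145 = 828.
Overall total = μ·N = 124.22·828 = 102854.16.
Subtract the known strata: 267·109.85 + 328·131.13 + 145·132.61 = 91569.04.
Remaining total for band A: 102854.16 − 91569.04 = 11285.12.
Divide by its size: 11285.12 / 88 = 128.24 → 128.24.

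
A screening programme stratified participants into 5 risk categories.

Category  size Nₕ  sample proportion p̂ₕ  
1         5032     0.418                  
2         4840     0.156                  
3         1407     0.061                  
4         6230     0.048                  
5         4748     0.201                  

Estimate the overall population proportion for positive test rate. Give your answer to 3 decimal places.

0.189

N = 5032 + 4840 + 1407 + 6230 + 4748 = 22257.
Overall proportion = Σ (Nₕ/N)·p̂ₕ.
Σ Nₕp̂ₕ = 2103.376 + 755.04 + 85.827 + 299.04 + 954.348 = 4197.631.
4197.631 / 22257 = 0.18860... → 0.189.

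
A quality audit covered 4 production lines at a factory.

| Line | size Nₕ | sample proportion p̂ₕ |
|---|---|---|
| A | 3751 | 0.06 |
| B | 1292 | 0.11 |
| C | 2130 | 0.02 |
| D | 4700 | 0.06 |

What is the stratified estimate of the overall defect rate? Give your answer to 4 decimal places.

N = 3751 + 1292 + 2130 + 4700 = 11873.
Overall proportion = Σ (Nₕ/N)·p̂ₕ.
Σ Nₕp̂ₕ = 225.06 + 142.12 + 42.6 + 282 = 691.78.
691.78 / 11873 = 0.058265... → 0.0583.

0.0583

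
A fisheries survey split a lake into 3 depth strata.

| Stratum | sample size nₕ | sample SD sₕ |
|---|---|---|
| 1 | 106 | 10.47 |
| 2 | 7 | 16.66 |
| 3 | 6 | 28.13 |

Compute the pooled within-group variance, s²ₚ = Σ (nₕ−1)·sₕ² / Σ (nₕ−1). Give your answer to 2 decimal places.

147.69

Degrees of freedom: 105 + 6 + 5 = 116.
Σ(nₕ−1)sₕ² = 105·109.6209 + 6·277.5556 + 5·791.2969 = 17132.0126.
s²ₚ = 17132.0126 / 116 = 147.6898... → 147.69.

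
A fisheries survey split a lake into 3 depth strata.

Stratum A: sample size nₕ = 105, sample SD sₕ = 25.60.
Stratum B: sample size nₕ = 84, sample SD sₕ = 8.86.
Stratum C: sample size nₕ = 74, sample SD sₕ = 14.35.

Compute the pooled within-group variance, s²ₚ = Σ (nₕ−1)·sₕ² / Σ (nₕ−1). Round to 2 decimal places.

345.02

Degrees of freedom: 104 + 83 + 73 = 260.
Σ(nₕ−1)sₕ² = 104·655.36 + 83·78.4996 + 73·205.9225 = 89705.2493.
s²ₚ = 89705.2493 / 260 = 345.0202... → 345.02.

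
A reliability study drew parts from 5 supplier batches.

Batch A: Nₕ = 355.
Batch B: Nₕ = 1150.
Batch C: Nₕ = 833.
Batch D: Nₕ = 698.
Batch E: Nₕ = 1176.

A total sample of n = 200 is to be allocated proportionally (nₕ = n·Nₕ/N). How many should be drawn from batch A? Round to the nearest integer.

17

Share of batch A = 355/4212 = 0.08428.
Allocate 200 × 0.08428 = 16.857... → 17.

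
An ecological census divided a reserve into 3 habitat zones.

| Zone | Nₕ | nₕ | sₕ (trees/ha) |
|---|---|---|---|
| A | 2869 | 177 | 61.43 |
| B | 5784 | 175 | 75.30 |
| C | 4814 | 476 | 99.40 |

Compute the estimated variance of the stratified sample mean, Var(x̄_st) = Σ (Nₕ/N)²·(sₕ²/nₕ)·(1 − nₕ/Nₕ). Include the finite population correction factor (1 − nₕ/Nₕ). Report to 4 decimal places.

9.0940

N = 13467; Wₕ = Nₕ/N.
zone A: (2869/13467)²·61.43²/177·(1 − 177/2869) = 0.9079285
zone B: (5784/13467)²·75.30²/175·(1 − 175/5784) = 5.7959404
zone C: (4814/13467)²·99.40²/476·(1 − 476/4814) = 2.3901201
Sum = 9.0939890 → 9.0940.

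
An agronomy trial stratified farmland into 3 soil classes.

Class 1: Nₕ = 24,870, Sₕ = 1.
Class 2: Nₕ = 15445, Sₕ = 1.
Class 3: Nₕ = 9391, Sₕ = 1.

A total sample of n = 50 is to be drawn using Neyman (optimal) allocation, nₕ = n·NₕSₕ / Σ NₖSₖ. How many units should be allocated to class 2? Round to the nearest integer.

16

Σ NₕSₕ = 24870·1 + 15445·1 + 9391·1 = 49706.
Share for 2: 15445/49706 = 0.31073.
n_2 = 50 × 0.31073 = 15.536... → 16.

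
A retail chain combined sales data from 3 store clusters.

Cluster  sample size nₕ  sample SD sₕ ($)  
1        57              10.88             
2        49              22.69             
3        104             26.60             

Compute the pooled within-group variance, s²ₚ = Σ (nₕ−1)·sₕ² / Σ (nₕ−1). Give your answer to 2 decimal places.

503.48

1: (57−1)·10.88² = 56·118.3744 = 6628.9664
2: (49−1)·22.69² = 48·514.8361 = 24712.1328
3: (104−1)·26.60² = 103·707.56 = 72878.68
Numerator = 104219.7792; denominator = Σ(nₕ−1) = 207.
s²ₚ = 104219.7792/207 = 503.4772... → 503.48.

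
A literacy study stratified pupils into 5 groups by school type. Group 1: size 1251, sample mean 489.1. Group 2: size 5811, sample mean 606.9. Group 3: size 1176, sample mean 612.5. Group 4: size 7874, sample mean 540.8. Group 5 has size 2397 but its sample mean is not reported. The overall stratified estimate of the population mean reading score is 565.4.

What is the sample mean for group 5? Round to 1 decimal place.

Σ Nₕx̄ₕ = N·μ, so 2397·x̄_5 = 18509·565.4 − (1251·489.1 + 5811·606.9 + 1176·612.5 + 7874·540.8).
= 10464988.6 − 9117119.2 = 1347869.4.
x̄_5 = 1347869.4 / 2397 = 562.315... → 562.3.

562.3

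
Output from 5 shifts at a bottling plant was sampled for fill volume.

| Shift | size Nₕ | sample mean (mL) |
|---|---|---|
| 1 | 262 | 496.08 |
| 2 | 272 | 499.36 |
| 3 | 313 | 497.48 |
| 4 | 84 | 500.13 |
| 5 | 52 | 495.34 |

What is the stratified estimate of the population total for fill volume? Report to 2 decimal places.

1: 262·496.08 = 129972.96
2: 272·499.36 = 135825.92
3: 313·497.48 = 155711.24
4: 84·500.13 = 42010.92
5: 52·495.34 = 25757.68
τ̂ = Σ Nₕx̄ₕ = 489278.72.

489278.72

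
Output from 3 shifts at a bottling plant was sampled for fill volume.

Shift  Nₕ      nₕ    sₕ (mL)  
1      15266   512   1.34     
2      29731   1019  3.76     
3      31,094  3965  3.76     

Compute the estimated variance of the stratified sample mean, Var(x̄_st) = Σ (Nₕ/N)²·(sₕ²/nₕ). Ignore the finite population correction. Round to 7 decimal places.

N = 76091; Wₕ = Nₕ/N.
shift 1: (15266/76091)²·1.34²/512 = 0.0001411639
shift 2: (29731/76091)²·3.76²/1019 = 0.0021181366
shift 3: (31094/76091)²·3.76²/3965 = 0.0005954141
Sum = 0.0028547145 → 0.0028547.

0.0028547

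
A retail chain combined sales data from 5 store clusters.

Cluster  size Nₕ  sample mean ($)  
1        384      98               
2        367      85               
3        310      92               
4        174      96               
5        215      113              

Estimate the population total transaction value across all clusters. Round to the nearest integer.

138346

1: 384·98 = 37632
2: 367·85 = 31195
3: 310·92 = 28520
4: 174·96 = 16704
5: 215·113 = 24295
τ̂ = Σ Nₕx̄ₕ = 138346.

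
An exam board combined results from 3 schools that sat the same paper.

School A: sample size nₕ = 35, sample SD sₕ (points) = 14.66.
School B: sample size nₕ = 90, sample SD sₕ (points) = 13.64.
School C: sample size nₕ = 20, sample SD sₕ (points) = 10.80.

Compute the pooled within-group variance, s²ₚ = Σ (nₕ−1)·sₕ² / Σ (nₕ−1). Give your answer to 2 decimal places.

A: (35−1)·14.66² = 34·214.9156 = 7307.1304
B: (90−1)·13.64² = 89·186.0496 = 16558.4144
C: (20−1)·10.80² = 19·116.64 = 2216.16
Numerator = 26081.7048; denominator = Σ(nₕ−1) = 142.
s²ₚ = 26081.7048/142 = 183.6740... → 183.67.

183.67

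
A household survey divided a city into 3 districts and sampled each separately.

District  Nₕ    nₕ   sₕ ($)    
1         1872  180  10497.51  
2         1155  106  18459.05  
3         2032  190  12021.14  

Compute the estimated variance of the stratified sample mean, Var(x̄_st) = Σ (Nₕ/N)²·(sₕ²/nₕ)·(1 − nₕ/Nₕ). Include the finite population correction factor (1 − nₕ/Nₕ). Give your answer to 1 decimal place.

339170.6

N = 5059. Term for each stratum: Wₕ²sₕ²/nₕ·(1−nₕ/Nₕ).
Var(x̄_st) = 75766.4490 + 152174.1697 + 111229.9341 = 339170.5527 → 339170.6.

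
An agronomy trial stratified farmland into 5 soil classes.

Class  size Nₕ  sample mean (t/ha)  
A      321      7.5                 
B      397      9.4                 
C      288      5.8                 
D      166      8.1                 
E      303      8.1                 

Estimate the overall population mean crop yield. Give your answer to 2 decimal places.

7.87

N = 1475; weights Wₕ = Nₕ/N = (0.2176, 0.2692, 0.1953, 0.1125, 0.2054).
x̄_st = Σ Wₕ·x̄ₕ = 0.2176·7.5 + 0.2692·9.4 + 0.1953·5.8 + 0.1125·8.1 + 0.2054·8.1 ≈ 7.8702...
→ 7.87.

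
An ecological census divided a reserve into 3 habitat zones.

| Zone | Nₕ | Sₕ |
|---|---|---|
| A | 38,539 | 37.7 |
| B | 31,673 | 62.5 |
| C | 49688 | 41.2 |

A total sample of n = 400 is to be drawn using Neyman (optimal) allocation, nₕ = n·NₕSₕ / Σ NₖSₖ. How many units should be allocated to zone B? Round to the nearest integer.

Σ NₕSₕ = 38539·37.7 + 31673·62.5 + 49688·41.2 = 5479628.4.
Share for B: 1979562.5/5479628.4 = 0.36126.
n_B = 400 × 0.36126 = 144.503... → 145.

145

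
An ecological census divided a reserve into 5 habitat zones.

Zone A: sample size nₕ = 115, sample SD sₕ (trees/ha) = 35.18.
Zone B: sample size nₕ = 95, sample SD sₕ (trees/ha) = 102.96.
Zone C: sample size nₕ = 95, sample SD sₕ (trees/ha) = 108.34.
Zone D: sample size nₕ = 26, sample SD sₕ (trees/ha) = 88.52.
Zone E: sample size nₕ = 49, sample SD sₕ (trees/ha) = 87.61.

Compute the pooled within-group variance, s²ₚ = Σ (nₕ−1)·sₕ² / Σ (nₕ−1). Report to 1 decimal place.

7480.6

A: (115−1)·35.18² = 114·1237.6324 = 141090.0936
B: (95−1)·102.96² = 94·10600.7616 = 996471.5904
C: (95−1)·108.34² = 94·11737.5556 = 1103330.2264
D: (26−1)·88.52² = 25·7835.7904 = 195894.76
E: (49−1)·87.61² = 48·7675.5121 = 368424.5808
Numerator = 2805211.2512; denominator = Σ(nₕ−1) = 375.
s²ₚ = 2805211.2512/375 = 7480.563... → 7480.6.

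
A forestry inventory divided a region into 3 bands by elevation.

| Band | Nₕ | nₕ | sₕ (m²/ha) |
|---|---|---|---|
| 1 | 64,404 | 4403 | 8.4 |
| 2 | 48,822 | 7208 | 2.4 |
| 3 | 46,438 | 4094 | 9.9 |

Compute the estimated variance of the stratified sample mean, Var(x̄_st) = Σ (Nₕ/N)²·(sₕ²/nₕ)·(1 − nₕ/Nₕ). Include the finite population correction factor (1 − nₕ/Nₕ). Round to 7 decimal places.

0.0043395

N = 159664; Wₕ = Nₕ/N.
band 1: (64404/159664)²·8.4²/4403·(1 − 4403/64404) = 0.0024292220
band 2: (48822/159664)²·2.4²/7208·(1 − 7208/48822) = 0.0000636867
band 3: (46438/159664)²·9.9²/4094·(1 − 4094/46438) = 0.0018466047
Sum = 0.0043395134 → 0.0043395.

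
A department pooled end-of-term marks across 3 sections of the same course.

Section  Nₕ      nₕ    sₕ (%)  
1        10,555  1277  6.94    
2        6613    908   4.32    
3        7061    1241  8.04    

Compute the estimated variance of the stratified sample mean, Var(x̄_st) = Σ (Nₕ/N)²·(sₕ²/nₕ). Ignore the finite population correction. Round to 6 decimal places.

0.013113

N = 24229. Term for each stratum: Wₕ²sₕ²/nₕ.
Var(x̄_st) = 0.007157701 + 0.001531115 + 0.004423864 = 0.013112679 → 0.013113.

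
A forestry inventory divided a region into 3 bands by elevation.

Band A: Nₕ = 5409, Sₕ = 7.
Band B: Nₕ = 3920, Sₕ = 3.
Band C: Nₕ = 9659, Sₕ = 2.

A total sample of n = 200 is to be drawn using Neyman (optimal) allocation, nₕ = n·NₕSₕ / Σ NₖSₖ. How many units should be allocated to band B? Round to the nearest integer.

A: NₕSₕ = 5409·7 = 37863
B: NₕSₕ = 3920·3 = 11760
C: NₕSₕ = 9659·2 = 19318
Σ NₕSₕ = 68941.
n_B = 200·11760/68941 = 34.116... → 34.

34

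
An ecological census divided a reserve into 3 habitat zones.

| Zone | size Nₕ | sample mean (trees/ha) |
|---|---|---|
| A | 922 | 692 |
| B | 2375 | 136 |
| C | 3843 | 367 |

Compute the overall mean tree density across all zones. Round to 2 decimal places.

332.13

N = 922 + 2375 + 3843 = 7140.
The stratified mean weights each stratum mean by its population share Nₕ/N.
Σ Nₕx̄ₕ = 922·692 + 2375·136 + 3843·367 = 638024 + 323000 + 1410381 = 2371405.
Divide by N: 2371405 / 7140 = 332.1296... → 332.13.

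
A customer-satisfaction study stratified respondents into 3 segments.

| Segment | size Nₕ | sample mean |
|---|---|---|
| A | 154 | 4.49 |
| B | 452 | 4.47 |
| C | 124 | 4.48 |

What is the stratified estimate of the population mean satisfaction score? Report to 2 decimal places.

N = 730; weights Wₕ = Nₕ/N = (0.2110, 0.6192, 0.1699).
x̄_st = Σ Wₕ·x̄ₕ = 0.2110·4.49 + 0.6192·4.47 + 0.1699·4.48 ≈ 4.4759...
→ 4.48.

4.48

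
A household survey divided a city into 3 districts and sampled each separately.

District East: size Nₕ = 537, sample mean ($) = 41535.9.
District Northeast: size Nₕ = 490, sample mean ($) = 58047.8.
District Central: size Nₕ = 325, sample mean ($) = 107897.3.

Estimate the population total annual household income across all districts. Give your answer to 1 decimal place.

85814822.8

East: 537·41535.9 = 22304778.3
Northeast: 490·58047.8 = 28443422
Central: 325·107897.3 = 35066622.5
τ̂ = Σ Nₕx̄ₕ = 85814822.8.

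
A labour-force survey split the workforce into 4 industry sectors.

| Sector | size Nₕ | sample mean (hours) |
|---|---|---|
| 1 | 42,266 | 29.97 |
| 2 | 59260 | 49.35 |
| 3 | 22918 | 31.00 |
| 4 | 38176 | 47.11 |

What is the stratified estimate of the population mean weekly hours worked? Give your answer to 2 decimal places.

41.20

x̄_st = (Σ Nₕx̄ₕ) / (Σ Nₕ) = (42266·29.97 + 59260·49.35 + 22918·31.00 + 38176·47.11) / 162620
= 6700122.38 / 162620 = 41.2011... → 41.20.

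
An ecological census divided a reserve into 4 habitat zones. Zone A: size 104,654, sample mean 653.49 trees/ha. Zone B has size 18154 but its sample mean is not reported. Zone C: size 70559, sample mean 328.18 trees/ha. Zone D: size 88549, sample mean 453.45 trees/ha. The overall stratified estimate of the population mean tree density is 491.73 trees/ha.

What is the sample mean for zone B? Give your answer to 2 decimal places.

381.60

N = 104654 + 18154 + 70559 + 88549 = 281916.
Overall total = μ·N = 491.73·281916 = 138626554.68.
Subtract the known strata: 104654·653.49 + 70559·328.18 + 88549·453.45 = 131698939.13.
Remaining total for zone B: 138626554.68 − 131698939.13 = 6927615.55.
Divide by its size: 6927615.55 / 18154 = 381.6027... → 381.60.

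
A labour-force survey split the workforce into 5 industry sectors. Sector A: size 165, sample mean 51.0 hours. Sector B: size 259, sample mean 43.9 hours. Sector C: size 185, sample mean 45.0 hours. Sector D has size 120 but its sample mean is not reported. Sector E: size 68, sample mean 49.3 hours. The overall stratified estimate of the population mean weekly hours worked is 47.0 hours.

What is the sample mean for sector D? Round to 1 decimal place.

50.0

Σ Nₕx̄ₕ = N·μ, so 120·x̄_D = 797·47.0 − (165·51.0 + 259·43.9 + 185·45.0 + 68·49.3).
= 37459 − 31462.5 = 5996.5.
x̄_D = 5996.5 / 120 = 49.971... → 50.0.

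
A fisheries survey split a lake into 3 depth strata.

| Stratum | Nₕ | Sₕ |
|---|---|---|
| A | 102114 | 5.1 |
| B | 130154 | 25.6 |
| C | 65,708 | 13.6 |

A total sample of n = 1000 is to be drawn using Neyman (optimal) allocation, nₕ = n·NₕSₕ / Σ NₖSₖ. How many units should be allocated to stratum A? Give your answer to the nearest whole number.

110

A: NₕSₕ = 102114·5.1 = 520781.4
B: NₕSₕ = 130154·25.6 = 3331942.4
C: NₕSₕ = 65708·13.6 = 893628.8
Σ NₕSₕ = 4746352.6.
n_A = 1000·520781.4/4746352.6 = 109.722... → 110.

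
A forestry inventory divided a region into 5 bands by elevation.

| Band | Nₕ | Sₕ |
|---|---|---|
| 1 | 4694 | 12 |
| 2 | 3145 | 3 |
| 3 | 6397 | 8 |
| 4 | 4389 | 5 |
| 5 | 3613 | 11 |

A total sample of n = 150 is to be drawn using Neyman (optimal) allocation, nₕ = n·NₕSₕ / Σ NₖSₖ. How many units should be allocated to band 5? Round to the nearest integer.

1: NₕSₕ = 4694·12 = 56328
2: NₕSₕ = 3145·3 = 9435
3: NₕSₕ = 6397·8 = 51176
4: NₕSₕ = 4389·5 = 21945
5: NₕSₕ = 3613·11 = 39743
Σ NₕSₕ = 178627.
n_5 = 150·39743/178627 = 33.374... → 33.

33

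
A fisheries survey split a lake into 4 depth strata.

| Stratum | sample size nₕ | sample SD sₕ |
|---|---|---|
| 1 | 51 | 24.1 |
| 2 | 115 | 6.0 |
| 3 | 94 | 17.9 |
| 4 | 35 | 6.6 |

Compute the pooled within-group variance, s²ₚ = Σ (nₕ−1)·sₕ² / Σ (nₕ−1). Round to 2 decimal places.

221.39

Degrees of freedom: 50 + 114 + 93 + 34 = 291.
Σ(nₕ−1)sₕ² = 50·580.81 + 114·36 + 93·320.41 + 34·43.56 = 64423.67.
s²ₚ = 64423.67 / 291 = 221.3872... → 221.39.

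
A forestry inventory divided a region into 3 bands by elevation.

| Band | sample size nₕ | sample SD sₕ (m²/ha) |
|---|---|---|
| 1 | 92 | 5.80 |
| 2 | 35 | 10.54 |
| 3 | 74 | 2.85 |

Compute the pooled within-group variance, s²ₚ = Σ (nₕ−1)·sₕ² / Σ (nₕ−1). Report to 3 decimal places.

37.532

1: (92−1)·5.80² = 91·33.64 = 3061.24
2: (35−1)·10.54² = 34·111.0916 = 3777.1144
3: (74−1)·2.85² = 73·8.1225 = 592.9425
Numerator = 7431.2969; denominator = Σ(nₕ−1) = 198.
s²ₚ = 7431.2969/198 = 37.53180... → 37.532.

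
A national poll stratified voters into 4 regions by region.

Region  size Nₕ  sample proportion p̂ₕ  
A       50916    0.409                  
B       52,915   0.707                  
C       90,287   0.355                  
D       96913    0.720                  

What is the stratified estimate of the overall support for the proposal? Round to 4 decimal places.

Wₕ = Nₕ/N with N = 291031: 0.1750, 0.1818, 0.3102, 0.3330.
p̂_st = 0.1750·0.409 + 0.1818·0.707 + 0.3102·0.355 + 0.3330·0.720 ≈ 0.549992... → 0.5500.

0.5500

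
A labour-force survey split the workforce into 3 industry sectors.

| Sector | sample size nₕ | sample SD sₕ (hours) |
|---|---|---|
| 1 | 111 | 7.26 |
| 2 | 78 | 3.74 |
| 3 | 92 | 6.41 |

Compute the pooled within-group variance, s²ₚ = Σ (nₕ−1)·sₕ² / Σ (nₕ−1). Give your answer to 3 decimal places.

1: (111−1)·7.26² = 110·52.7076 = 5797.836
2: (78−1)·3.74² = 77·13.9876 = 1077.0452
3: (92−1)·6.41² = 91·41.0881 = 3739.0171
Numerator = 10613.8983; denominator = Σ(nₕ−1) = 278.
s²ₚ = 10613.8983/278 = 38.17949... → 38.179.

38.179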